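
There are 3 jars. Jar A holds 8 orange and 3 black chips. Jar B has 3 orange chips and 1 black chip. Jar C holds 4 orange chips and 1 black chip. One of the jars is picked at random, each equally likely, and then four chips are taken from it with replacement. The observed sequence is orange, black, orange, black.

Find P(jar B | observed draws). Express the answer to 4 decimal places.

Under each hypothesis, the probability of the observed sequence is: P(data | jar A) = (8/11)(3/11)(8/11)(3/11) = 0.039342; P(data | jar B) = (3/4)(1/4)(3/4)(1/4) = 0.035156; P(data | jar C) = (4/5)(1/5)(4/5)(1/5) = 0.0256.
Multiplying each by its prior: 1/3 · 0.039342 = 0.013114, 1/3 · 0.035156 = 0.011719, 1/3 · 0.0256 = 0.0085333; with total 0.033366.
So P(jar B | data) = (0.011719) / (0.033366) = 0.35122.

0.3512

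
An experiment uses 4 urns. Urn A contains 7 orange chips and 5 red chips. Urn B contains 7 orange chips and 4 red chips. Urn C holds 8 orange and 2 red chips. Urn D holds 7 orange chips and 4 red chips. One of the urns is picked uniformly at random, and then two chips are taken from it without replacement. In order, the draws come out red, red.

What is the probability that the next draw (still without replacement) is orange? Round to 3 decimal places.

Under each hypothesis, the probability of the observed sequence is: P(data | urn A) = (5/12)(4/11) = 5/33; P(data | urn B) = (4/11)(3/10) = 6/55; P(data | urn C) = (2/10)(1/9) = 1/45; P(data | urn D) = (4/11)(3/10) = 6/55.
Weighting by the prior gives 1/4 · 5/33 = 5/132, 1/4 · 6/55 = 3/110, 1/4 · 1/45 = 1/180, 1/4 · 6/55 = 3/110; summing to 97/990.
The posterior is then P(urn A | data) = 75/194, P(urn B | data) = 27/97, P(urn C | data) = 11/194, P(urn D | data) = 27/97.
Averaging over the posterior, P(orange next | data) = (7/10)(75/194) + (7/9)(27/97) + (1)(11/194) + (7/9)(27/97) = 295/388.

0.760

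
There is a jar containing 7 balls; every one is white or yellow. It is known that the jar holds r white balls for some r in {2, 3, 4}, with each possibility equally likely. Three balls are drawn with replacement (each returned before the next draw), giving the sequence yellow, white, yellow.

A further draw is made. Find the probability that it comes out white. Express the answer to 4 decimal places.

0.4136

For each hypothesis, P(data | H) works out to: P(data | r = 2) = (5/7)(2/7)(5/7) = 0.14577; P(data | r = 3) = (4/7)(3/7)(4/7) = 0.13994; P(data | r = 4) = (3/7)(4/7)(3/7) = 0.10496.
The prior-weighted likelihoods are 1/3 · 0.14577 = 0.048591, 1/3 · 0.13994 = 0.046647, 1/3 · 0.10496 = 0.034985; summing to 0.13022.
The posterior is then P(r = 2 | data) = 0.37313, P(r = 3 | data) = 0.35821, P(r = 4 | data) = 0.26866.
The predictive probability is P(white next | data) = (2/7)(0.37313) + (3/7)(0.35821) + (4/7)(0.26866) = 0.41365.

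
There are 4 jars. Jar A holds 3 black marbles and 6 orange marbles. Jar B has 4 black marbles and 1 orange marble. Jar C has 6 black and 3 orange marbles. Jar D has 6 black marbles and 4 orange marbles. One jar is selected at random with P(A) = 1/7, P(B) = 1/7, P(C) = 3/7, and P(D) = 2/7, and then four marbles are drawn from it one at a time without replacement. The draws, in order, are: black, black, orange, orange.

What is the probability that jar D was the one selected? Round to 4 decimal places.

For each hypothesis, P(data | H) works out to: P(data | jar A) = (3/9)(2/8)(6/7)(5/6) = 5/84; P(data | jar B) = (4/5)(3/4)(1/3)(0/2) = 0; P(data | jar C) = (6/9)(5/8)(3/7)(2/6) = 5/84; P(data | jar D) = (6/10)(5/9)(4/8)(3/7) = 1/14.
Weighting by the prior gives 1/7 · 5/84 = 5/588, 1/7 · 0 = 0, 3/7 · 5/84 = 5/196, 2/7 · 1/14 = 1/49; these sum to 8/147.
By Bayes' rule, P(jar D | data) = (1/49) / (8/147) = 3/8.

0.3750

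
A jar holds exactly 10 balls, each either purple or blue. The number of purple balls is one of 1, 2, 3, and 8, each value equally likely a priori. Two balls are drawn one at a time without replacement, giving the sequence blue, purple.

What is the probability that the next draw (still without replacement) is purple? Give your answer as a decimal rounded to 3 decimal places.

For each hypothesis, P(data | H) works out to: P(data | r = 1) = (9/10)(1/9) = 1/10; P(data | r = 2) = (8/10)(2/9) = 8/45; P(data | r = 3) = (7/10)(3/9) = 7/30; P(data | r = 8) = (2/10)(8/9) = 8/45.
Weighting by the prior gives 1/4 · 1/10 = 1/40, 1/4 · 8/45 = 2/45, 1/4 · 7/30 = 7/120, 1/4 · 8/45 = 2/45; summing to 31/180.
Normalising, the posterior is P(r = 1 | data) = 9/62, P(r = 2 | data) = 8/31, P(r = 3 | data) = 21/62, P(r = 8 | data) = 8/31.
So P(purple next | data) = Σ P(purple next | H) P(H | data) = (0)(9/62) + (1/8)(8/31) + (1/4)(21/62) + (7/8)(8/31) = 85/248.

0.343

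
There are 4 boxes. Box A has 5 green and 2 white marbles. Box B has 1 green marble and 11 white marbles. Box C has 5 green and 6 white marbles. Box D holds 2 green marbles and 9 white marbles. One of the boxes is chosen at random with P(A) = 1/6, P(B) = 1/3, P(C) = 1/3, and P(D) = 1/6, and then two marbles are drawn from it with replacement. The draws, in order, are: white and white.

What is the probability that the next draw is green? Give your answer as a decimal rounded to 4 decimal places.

0.1951

Under each hypothesis, the probability of the observed sequence is: P(data | box A) = (2/7)(2/7) = 0.081633; P(data | box B) = (11/12)(11/12) = 0.84028; P(data | box C) = (6/11)(6/11) = 0.29752; P(data | box D) = (9/11)(9/11) = 0.66942.
The prior-weighted likelihoods are 1/6 · 0.081633 = 0.013605, 1/3 · 0.84028 = 0.28009, 1/3 · 0.29752 = 0.099174, 1/6 · 0.66942 = 0.11157; summing to 0.50444.
Dividing through by the total gives posterior P(box A | data) = 0.026971, P(box B | data) = 0.55525, P(box C | data) = 0.1966, P(box D | data) = 0.22118.
The predictive probability is P(green next | data) = (5/7)(0.026971) + (1/12)(0.55525) + (5/11)(0.1966) + (2/11)(0.22118) = 0.19511.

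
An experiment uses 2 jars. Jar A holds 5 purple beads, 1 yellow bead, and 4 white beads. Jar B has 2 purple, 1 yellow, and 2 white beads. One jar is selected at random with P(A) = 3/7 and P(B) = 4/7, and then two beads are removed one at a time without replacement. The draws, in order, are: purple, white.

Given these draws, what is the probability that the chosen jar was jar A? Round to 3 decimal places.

The likelihood of the observed sequence under each hypothesis: P(data | jar A) = (5/10)(4/9) = 2/9; P(data | jar B) = (2/5)(2/4) = 1/5.
Multiplying each by its prior: 3/7 · 2/9 = 2/21, 4/7 · 1/5 = 4/35; with total 22/105.
Hence P(jar A | data) = (2/21) / (22/105) = 5/11.

0.455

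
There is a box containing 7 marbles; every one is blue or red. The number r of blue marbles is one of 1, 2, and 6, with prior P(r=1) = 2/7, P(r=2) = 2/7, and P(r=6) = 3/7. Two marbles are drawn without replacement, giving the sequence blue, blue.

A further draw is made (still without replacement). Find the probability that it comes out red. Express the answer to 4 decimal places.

The likelihood of the observed sequence under each hypothesis: P(data | r = 1) = (1/7)(0/6) = 0; P(data | r = 2) = (2/7)(1/6) = 1/21; P(data | r = 6) = (6/7)(5/6) = 5/7.
Multiplying each by its prior: 2/7 · 0 = 0, 2/7 · 1/21 = 2/147, 3/7 · 5/7 = 15/49; these sum to 47/147.
Dividing through by the total gives posterior P(r = 1 | data) = 0, P(r = 2 | data) = 2/47, P(r = 6 | data) = 45/47.
Averaging over the posterior, P(red next | data) = (1)(2/47) + (1/5)(45/47) = 11/47.

0.2340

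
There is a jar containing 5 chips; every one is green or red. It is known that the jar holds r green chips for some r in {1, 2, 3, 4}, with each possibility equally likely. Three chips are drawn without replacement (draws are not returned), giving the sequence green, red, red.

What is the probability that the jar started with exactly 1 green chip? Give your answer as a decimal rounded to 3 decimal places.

Under each hypothesis, the probability of the observed sequence is: P(data | r = 1) = (1/5)(4/4)(3/3) = 1/5; P(data | r = 2) = (2/5)(3/4)(2/3) = 1/5; P(data | r = 3) = (3/5)(2/4)(1/3) = 1/10; P(data | r = 4) = (4/5)(1/4)(0/3) = 0.
Weighting by the prior gives 1/4 · 1/5 = 1/20, 1/4 · 1/5 = 1/20, 1/4 · 1/10 = 1/40, 1/4 · 0 = 0; with total 1/8.
So P(r = 1 | data) = (1/20) / (1/8) = 2/5.

0.400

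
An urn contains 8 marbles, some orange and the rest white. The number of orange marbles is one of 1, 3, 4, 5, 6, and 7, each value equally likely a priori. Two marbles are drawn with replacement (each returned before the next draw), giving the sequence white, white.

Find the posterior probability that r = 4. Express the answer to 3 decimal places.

0.154

For each hypothesis, P(data | H) works out to: P(data | r = 1) = (7/8)(7/8) = 49/64; P(data | r = 3) = (5/8)(5/8) = 25/64; P(data | r = 4) = (4/8)(4/8) = 1/4; P(data | r = 5) = (3/8)(3/8) = 9/64; P(data | r = 6) = (2/8)(2/8) = 1/16; P(data | r = 7) = (1/8)(1/8) = 1/64.
Weighting by the prior gives 1/6 · 49/64 = 49/384, 1/6 · 25/64 = 25/384, 1/6 · 1/4 = 1/24, 1/6 · 9/64 = 3/128, 1/6 · 1/16 = 1/96, 1/6 · 1/64 = 1/384; these sum to 13/48.
So P(r = 4 | data) = (1/24) / (13/48) = 2/13.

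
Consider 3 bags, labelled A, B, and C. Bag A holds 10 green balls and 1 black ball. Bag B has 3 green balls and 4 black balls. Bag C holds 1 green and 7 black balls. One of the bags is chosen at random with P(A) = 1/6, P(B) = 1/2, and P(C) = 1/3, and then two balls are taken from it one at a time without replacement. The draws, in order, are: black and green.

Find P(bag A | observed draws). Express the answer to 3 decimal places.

Compute the likelihood of the observed sequence for each case: P(data | bag A) = (1/11)(10/10) = 1/11; P(data | bag B) = (4/7)(3/6) = 2/7; P(data | bag C) = (7/8)(1/7) = 1/8.
Multiplying each by its prior: 1/6 · 1/11 = 1/66, 1/2 · 2/7 = 1/7, 1/3 · 1/8 = 1/24; summing to 123/616.
So P(bag A | data) = (1/66) / (123/616) = 28/369.

0.076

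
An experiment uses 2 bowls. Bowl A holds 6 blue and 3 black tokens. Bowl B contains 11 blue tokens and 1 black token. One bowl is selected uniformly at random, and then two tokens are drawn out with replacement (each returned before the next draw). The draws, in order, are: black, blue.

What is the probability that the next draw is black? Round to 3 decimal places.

For each hypothesis, P(data | H) works out to: P(data | bowl A) = (3/9)(6/9) = 2/9; P(data | bowl B) = (1/12)(11/12) = 11/144.
Multiplying each by its prior: 1/2 · 2/9 = 1/9, 1/2 · 11/144 = 11/288; summing to 43/288.
Normalising, the posterior is P(bowl A | data) = 32/43, P(bowl B | data) = 11/43.
So P(black next | data) = Σ P(black next | H) P(H | data) = (1/3)(32/43) + (1/12)(11/43) = 139/516.

0.269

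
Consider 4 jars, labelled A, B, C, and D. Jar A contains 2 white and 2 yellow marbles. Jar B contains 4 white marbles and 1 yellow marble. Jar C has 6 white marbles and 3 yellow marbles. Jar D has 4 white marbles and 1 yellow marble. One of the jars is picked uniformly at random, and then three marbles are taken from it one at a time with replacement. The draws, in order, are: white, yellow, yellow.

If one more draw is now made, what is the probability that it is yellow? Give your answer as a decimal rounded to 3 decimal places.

Compute the likelihood of the observed sequence for each case: P(data | jar A) = (2/4)(2/4)(2/4) = 0.125; P(data | jar B) = (4/5)(1/5)(1/5) = 0.032; P(data | jar C) = (6/9)(3/9)(3/9) = 0.074074; P(data | jar D) = (4/5)(1/5)(1/5) = 0.032.
The prior-weighted likelihoods are 1/4 · 0.125 = 0.03125, 1/4 · 0.032 = 0.008, 1/4 · 0.074074 = 0.018519, 1/4 · 0.032 = 0.008; summing to 0.065769.
Normalising, the posterior is P(jar A | data) = 0.47515, P(jar B | data) = 0.12164, P(jar C | data) = 0.28157, P(jar D | data) = 0.12164.
Averaging over the posterior, P(yellow next | data) = (1/2)(0.47515) + (1/5)(0.12164) + (1/3)(0.28157) + (1/5)(0.12164) = 0.38009.

0.380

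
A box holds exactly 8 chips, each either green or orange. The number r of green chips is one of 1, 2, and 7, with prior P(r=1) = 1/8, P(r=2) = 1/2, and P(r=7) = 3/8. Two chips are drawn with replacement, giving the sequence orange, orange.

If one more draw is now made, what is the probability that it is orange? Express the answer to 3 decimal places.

The likelihood of the observed sequence under each hypothesis: P(data | r = 1) = (7/8)(7/8) = 49/64; P(data | r = 2) = (6/8)(6/8) = 9/16; P(data | r = 7) = (1/8)(1/8) = 1/64.
Multiplying each by its prior: 1/8 · 49/64 = 49/512, 1/2 · 9/16 = 9/32, 3/8 · 1/64 = 3/512; with total 49/128.
Normalising, the posterior is P(r = 1 | data) = 1/4, P(r = 2 | data) = 36/49, P(r = 7 | data) = 3/196.
So P(orange next | data) = Σ P(orange next | H) P(H | data) = (7/8)(1/4) + (3/4)(36/49) + (1/8)(3/196) = 605/784.

0.772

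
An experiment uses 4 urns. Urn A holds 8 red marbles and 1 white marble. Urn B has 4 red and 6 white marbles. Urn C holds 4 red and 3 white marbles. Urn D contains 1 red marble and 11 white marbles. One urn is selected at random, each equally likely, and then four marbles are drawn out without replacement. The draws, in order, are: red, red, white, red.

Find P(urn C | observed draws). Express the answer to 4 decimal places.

0.3803

The likelihood of the observed sequence under each hypothesis: P(data | urn A) = (8/9)(7/8)(1/7)(6/6) = 0.11111; P(data | urn B) = (4/10)(3/9)(6/8)(2/7) = 0.028571; P(data | urn C) = (4/7)(3/6)(3/5)(2/4) = 0.085714; P(data | urn D) = (1/12)(0/11) = 0.
Weighting by the prior gives 1/4 · 0.11111 = 0.027778, 1/4 · 0.028571 = 0.0071429, 1/4 · 0.085714 = 0.021429, 1/4 · 0 = 0; with total 0.056349.
Hence P(urn C | data) = (0.021429) / (0.056349) = 0.38028.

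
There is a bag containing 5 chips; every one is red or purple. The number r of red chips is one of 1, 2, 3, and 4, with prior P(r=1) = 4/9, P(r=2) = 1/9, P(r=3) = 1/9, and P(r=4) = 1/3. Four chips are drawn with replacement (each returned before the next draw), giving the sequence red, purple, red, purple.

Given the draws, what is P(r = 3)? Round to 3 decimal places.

0.196

For each hypothesis, P(data | H) works out to: P(data | r = 1) = (1/5)(4/5)(1/5)(4/5) = 0.0256; P(data | r = 2) = (2/5)(3/5)(2/5)(3/5) = 0.0576; P(data | r = 3) = (3/5)(2/5)(3/5)(2/5) = 0.0576; P(data | r = 4) = (4/5)(1/5)(4/5)(1/5) = 0.0256.
Weighting by the prior gives 4/9 · 0.0256 = 0.011378, 1/9 · 0.0576 = 0.0064, 1/9 · 0.0576 = 0.0064, 1/3 · 0.0256 = 0.0085333; summing to 0.032711.
Hence P(r = 3 | data) = (0.0064) / (0.032711) = 0.19565.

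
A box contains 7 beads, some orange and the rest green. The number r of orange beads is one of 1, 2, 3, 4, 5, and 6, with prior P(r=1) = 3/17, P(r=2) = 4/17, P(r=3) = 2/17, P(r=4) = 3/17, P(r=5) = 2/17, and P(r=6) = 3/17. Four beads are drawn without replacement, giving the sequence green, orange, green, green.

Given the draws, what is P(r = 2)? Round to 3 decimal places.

Compute the likelihood of the observed sequence for each case: P(data | r = 1) = (6/7)(1/6)(5/5)(4/4) = 1/7; P(data | r = 2) = (5/7)(2/6)(4/5)(3/4) = 1/7; P(data | r = 3) = (4/7)(3/6)(3/5)(2/4) = 3/35; P(data | r = 4) = (3/7)(4/6)(2/5)(1/4) = 1/35; P(data | r = 5) = (2/7)(5/6)(1/5)(0/4) = 0; P(data | r = 6) = (1/7)(6/6)(0/5) = 0.
Multiplying each by its prior: 3/17 · 1/7 = 3/119, 4/17 · 1/7 = 4/119, 2/17 · 3/35 = 6/595, 3/17 · 1/35 = 3/595, 2/17 · 0 = 0, 3/17 · 0 = 0; these sum to 44/595.
Hence P(r = 2 | data) = (4/119) / (44/595) = 5/11.

0.455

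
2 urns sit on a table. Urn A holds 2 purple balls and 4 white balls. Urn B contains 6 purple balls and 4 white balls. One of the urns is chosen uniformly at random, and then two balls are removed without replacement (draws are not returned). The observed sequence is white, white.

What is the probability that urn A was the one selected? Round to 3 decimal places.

0.750

Compute the likelihood of the observed sequence for each case: P(data | urn A) = (4/6)(3/5) = 2/5; P(data | urn B) = (4/10)(3/9) = 2/15.
The prior-weighted likelihoods are 1/2 · 2/5 = 1/5, 1/2 · 2/15 = 1/15; with total 4/15.
By Bayes' rule, P(urn A | data) = (1/5) / (4/15) = 3/4.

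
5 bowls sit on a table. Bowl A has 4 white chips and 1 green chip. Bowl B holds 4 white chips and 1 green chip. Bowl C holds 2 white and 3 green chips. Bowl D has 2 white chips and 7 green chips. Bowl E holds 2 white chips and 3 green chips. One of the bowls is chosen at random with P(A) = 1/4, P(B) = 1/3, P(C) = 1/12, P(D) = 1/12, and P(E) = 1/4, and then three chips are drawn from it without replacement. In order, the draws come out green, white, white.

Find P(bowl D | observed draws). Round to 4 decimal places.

0.0152

For each hypothesis, P(data | H) works out to: P(data | bowl A) = (1/5)(4/4)(3/3) = 0.2; P(data | bowl B) = (1/5)(4/4)(3/3) = 0.2; P(data | bowl C) = (3/5)(2/4)(1/3) = 0.1; P(data | bowl D) = (7/9)(2/8)(1/7) = 0.027778; P(data | bowl E) = (3/5)(2/4)(1/3) = 0.1.
Multiplying each by its prior: 1/4 · 0.2 = 0.05, 1/3 · 0.2 = 0.066667, 1/12 · 0.1 = 0.0083333, 1/12 · 0.027778 = 0.0023148, 1/4 · 0.1 = 0.025; these sum to 0.15231.
Hence P(bowl D | data) = (0.0023148) / (0.15231) = 0.015198.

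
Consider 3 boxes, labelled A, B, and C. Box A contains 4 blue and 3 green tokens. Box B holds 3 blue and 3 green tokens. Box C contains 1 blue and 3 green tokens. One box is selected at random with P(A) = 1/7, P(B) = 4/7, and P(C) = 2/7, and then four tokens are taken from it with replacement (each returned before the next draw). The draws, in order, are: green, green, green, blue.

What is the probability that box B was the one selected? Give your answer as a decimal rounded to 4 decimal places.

Under each hypothesis, the probability of the observed sequence is: P(data | box A) = (3/7)(3/7)(3/7)(4/7) = 0.044981; P(data | box B) = (3/6)(3/6)(3/6)(3/6) = 0.0625; P(data | box C) = (3/4)(3/4)(3/4)(1/4) = 0.10547.
Multiplying each by its prior: 1/7 · 0.044981 = 0.0064259, 4/7 · 0.0625 = 0.035714, 2/7 · 0.10547 = 0.030134; these sum to 0.072274.
Hence P(box B | data) = (0.035714) / (0.072274) = 0.49415.

0.4942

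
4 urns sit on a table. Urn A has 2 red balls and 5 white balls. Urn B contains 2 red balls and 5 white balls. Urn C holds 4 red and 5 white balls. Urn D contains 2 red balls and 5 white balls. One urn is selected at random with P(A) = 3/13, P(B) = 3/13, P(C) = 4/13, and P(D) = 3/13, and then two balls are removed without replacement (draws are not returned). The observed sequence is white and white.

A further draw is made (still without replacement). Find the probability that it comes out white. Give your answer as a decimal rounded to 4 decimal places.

0.5647

The likelihood of the observed sequence under each hypothesis: P(data | urn A) = (5/7)(4/6) = 10/21; P(data | urn B) = (5/7)(4/6) = 10/21; P(data | urn C) = (5/9)(4/8) = 5/18; P(data | urn D) = (5/7)(4/6) = 10/21.
The prior-weighted likelihoods are 3/13 · 10/21 = 10/91, 3/13 · 10/21 = 10/91, 4/13 · 5/18 = 10/117, 3/13 · 10/21 = 10/91; with total 340/819.
Normalising, the posterior is P(urn A | data) = 9/34, P(urn B | data) = 9/34, P(urn C | data) = 7/34, P(urn D | data) = 9/34.
So P(white next | data) = Σ P(white next | H) P(H | data) = (3/5)(9/34) + (3/5)(9/34) + (3/7)(7/34) + (3/5)(9/34) = 48/85.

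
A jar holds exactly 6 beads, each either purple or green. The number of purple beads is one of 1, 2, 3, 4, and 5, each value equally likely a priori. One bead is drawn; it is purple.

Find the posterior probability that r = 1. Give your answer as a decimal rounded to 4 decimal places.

0.0667

Compute the likelihood of this draw for each case: P(data | r = 1) = (1/6) = 1/6; P(data | r = 2) = (2/6) = 1/3; P(data | r = 3) = (3/6) = 1/2; P(data | r = 4) = (4/6) = 2/3; P(data | r = 5) = (5/6) = 5/6.
Weighting by the prior gives 1/5 · 1/6 = 1/30, 1/5 · 1/3 = 1/15, 1/5 · 1/2 = 1/10, 1/5 · 2/3 = 2/15, 1/5 · 5/6 = 1/6; these sum to 1/2.
So P(r = 1 | data) = (1/30) / (1/2) = 1/15.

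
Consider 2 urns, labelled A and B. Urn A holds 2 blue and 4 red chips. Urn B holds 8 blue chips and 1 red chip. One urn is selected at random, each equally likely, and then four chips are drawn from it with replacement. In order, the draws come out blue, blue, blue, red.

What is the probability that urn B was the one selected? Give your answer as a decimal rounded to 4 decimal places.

0.7596

Compute the likelihood of the observed sequence for each case: P(data | urn A) = (2/6)(2/6)(2/6)(4/6) = 0.024691; P(data | urn B) = (8/9)(8/9)(8/9)(1/9) = 0.078037.
The prior-weighted likelihoods are 1/2 · 0.024691 = 0.012346, 1/2 · 0.078037 = 0.039018; with total 0.051364.
So P(urn B | data) = (0.039018) / (0.051364) = 0.75964.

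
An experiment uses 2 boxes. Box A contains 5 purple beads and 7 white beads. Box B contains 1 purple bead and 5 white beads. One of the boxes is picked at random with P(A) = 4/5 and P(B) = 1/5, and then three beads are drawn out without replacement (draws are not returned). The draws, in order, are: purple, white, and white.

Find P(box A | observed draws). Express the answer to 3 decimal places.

0.792

The likelihood of the observed sequence under each hypothesis: P(data | box A) = (5/12)(7/11)(6/10) = 7/44; P(data | box B) = (1/6)(5/5)(4/4) = 1/6.
The prior-weighted likelihoods are 4/5 · 7/44 = 7/55, 1/5 · 1/6 = 1/30; with total 53/330.
Therefore the posterior P(box A | data) = (7/55) / (53/330) = 42/53.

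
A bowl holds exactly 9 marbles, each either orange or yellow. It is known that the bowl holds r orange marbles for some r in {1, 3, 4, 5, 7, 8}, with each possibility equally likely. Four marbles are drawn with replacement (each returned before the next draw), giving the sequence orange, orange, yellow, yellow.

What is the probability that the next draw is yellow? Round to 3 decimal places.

For each hypothesis, P(data | H) works out to: P(data | r = 1) = (1/9)(1/9)(8/9)(8/9) = 0.0097546; P(data | r = 3) = (3/9)(3/9)(6/9)(6/9) = 0.049383; P(data | r = 4) = (4/9)(4/9)(5/9)(5/9) = 0.060966; P(data | r = 5) = (5/9)(5/9)(4/9)(4/9) = 0.060966; P(data | r = 7) = (7/9)(7/9)(2/9)(2/9) = 0.029873; P(data | r = 8) = (8/9)(8/9)(1/9)(1/9) = 0.0097546.
Weighting by the prior gives 1/6 · 0.0097546 = 0.0016258, 1/6 · 0.049383 = 0.0082305, 1/6 · 0.060966 = 0.010161, 1/6 · 0.060966 = 0.010161, 1/6 · 0.029873 = 0.0049789, 1/6 · 0.0097546 = 0.0016258; these sum to 0.036783.
The posterior is then P(r = 1 | data) = 0.044199, P(r = 3 | data) = 0.22376, P(r = 4 | data) = 0.27624, P(r = 5 | data) = 0.27624, P(r = 7 | data) = 0.13536, P(r = 8 | data) = 0.044199.
The predictive probability is P(yellow next | data) = (8/9)(0.044199) + (2/3)(0.22376) + (5/9)(0.27624) + (4/9)(0.27624) + (2/9)(0.13536) + (1/9)(0.044199) = 0.49969.

0.500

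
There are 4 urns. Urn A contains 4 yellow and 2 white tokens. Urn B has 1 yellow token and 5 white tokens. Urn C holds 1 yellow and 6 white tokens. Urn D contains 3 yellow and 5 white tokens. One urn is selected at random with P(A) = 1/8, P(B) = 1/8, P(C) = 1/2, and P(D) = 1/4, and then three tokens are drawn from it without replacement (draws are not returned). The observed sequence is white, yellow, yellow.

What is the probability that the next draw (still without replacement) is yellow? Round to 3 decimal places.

0.447

The likelihood of the observed sequence under each hypothesis: P(data | urn A) = (2/6)(4/5)(3/4) = 0.2; P(data | urn B) = (5/6)(1/5)(0/4) = 0; P(data | urn C) = (6/7)(1/6)(0/5) = 0; P(data | urn D) = (5/8)(3/7)(2/6) = 0.089286.
The prior-weighted likelihoods are 1/8 · 0.2 = 0.025, 1/8 · 0 = 0, 1/2 · 0 = 0, 1/4 · 0.089286 = 0.022321; with total 0.047321.
Normalising, the posterior is P(urn A | data) = 0.5283, P(urn B | data) = 0, P(urn C | data) = 0, P(urn D | data) = 0.4717.
The predictive probability is P(yellow next | data) = (2/3)(0.5283) + (1/5)(0.4717) = 0.44654.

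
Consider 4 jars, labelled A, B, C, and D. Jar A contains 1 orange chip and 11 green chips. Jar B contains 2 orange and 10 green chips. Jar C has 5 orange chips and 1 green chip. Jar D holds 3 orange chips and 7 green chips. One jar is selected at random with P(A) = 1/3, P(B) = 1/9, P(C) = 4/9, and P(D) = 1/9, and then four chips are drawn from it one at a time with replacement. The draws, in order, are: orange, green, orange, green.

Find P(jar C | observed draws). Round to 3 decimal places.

0.488

For each hypothesis, P(data | H) works out to: P(data | jar A) = (1/12)(11/12)(1/12)(11/12) = 0.0058353; P(data | jar B) = (2/12)(10/12)(2/12)(10/12) = 0.01929; P(data | jar C) = (5/6)(1/6)(5/6)(1/6) = 0.01929; P(data | jar D) = (3/10)(7/10)(3/10)(7/10) = 0.0441.
Multiplying each by its prior: 1/3 · 0.0058353 = 0.0019451, 1/9 · 0.01929 = 0.0021433, 4/9 · 0.01929 = 0.0085734, 1/9 · 0.0441 = 0.0049; with total 0.017562.
So P(jar C | data) = (0.0085734) / (0.017562) = 0.48818.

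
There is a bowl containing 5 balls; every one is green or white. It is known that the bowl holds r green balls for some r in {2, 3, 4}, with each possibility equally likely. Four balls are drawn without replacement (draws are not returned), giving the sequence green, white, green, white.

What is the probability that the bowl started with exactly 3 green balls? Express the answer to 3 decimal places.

Compute the likelihood of the observed sequence for each case: P(data | r = 2) = (2/5)(3/4)(1/3)(2/2) = 1/10; P(data | r = 3) = (3/5)(2/4)(2/3)(1/2) = 1/10; P(data | r = 4) = (4/5)(1/4)(3/3)(0/2) = 0.
The prior-weighted likelihoods are 1/3 · 1/10 = 1/30, 1/3 · 1/10 = 1/30, 1/3 · 0 = 0; these sum to 1/15.
Hence P(r = 3 | data) = (1/30) / (1/15) = 1/2.

0.500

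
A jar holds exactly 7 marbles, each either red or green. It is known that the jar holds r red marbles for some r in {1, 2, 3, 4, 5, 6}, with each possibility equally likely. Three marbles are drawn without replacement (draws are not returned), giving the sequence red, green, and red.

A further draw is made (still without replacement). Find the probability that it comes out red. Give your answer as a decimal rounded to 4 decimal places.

For each hypothesis, P(data | H) works out to: P(data | r = 1) = (1/7)(6/6)(0/5) = 0; P(data | r = 2) = (2/7)(5/6)(1/5) = 1/21; P(data | r = 3) = (3/7)(4/6)(2/5) = 4/35; P(data | r = 4) = (4/7)(3/6)(3/5) = 6/35; P(data | r = 5) = (5/7)(2/6)(4/5) = 4/21; P(data | r = 6) = (6/7)(1/6)(5/5) = 1/7.
The prior-weighted likelihoods are 1/6 · 0 = 0, 1/6 · 1/21 = 1/126, 1/6 · 4/35 = 2/105, 1/6 · 6/35 = 1/35, 1/6 · 4/21 = 2/63, 1/6 · 1/7 = 1/42; with total 1/9.
Dividing through by the total gives posterior P(r = 1 | data) = 0, P(r = 2 | data) = 1/14, P(r = 3 | data) = 6/35, P(r = 4 | data) = 9/35, P(r = 5 | data) = 2/7, P(r = 6 | data) = 3/14.
The predictive probability is P(red next | data) = (0)(1/14) + (1/4)(6/35) + (1/2)(9/35) + (3/4)(2/7) + (1)(3/14) = 3/5.

0.6000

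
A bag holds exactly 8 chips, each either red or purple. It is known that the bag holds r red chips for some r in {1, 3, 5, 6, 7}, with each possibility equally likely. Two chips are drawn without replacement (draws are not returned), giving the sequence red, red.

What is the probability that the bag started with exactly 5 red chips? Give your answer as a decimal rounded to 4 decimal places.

Under each hypothesis, the probability of the observed sequence is: P(data | r = 1) = (1/8)(0/7) = 0; P(data | r = 3) = (3/8)(2/7) = 3/28; P(data | r = 5) = (5/8)(4/7) = 5/14; P(data | r = 6) = (6/8)(5/7) = 15/28; P(data | r = 7) = (7/8)(6/7) = 3/4.
The prior-weighted likelihoods are 1/5 · 0 = 0, 1/5 · 3/28 = 3/140, 1/5 · 5/14 = 1/14, 1/5 · 15/28 = 3/28, 1/5 · 3/4 = 3/20; summing to 7/20.
By Bayes' rule, P(r = 5 | data) = (1/14) / (7/20) = 10/49.

0.2041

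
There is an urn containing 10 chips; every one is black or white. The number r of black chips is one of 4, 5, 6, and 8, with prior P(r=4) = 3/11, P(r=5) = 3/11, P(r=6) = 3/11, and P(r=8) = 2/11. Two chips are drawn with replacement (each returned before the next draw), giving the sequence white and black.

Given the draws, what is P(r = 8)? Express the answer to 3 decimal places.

Compute the likelihood of the observed sequence for each case: P(data | r = 4) = (6/10)(4/10) = 0.24; P(data | r = 5) = (5/10)(5/10) = 0.25; P(data | r = 6) = (4/10)(6/10) = 0.24; P(data | r = 8) = (2/10)(8/10) = 0.16.
Weighting by the prior gives 3/11 · 0.24 = 0.065455, 3/11 · 0.25 = 0.068182, 3/11 · 0.24 = 0.065455, 2/11 · 0.16 = 0.029091; summing to 0.22818.
Therefore the posterior P(r = 8 | data) = (0.029091) / (0.22818) = 0.12749.

0.127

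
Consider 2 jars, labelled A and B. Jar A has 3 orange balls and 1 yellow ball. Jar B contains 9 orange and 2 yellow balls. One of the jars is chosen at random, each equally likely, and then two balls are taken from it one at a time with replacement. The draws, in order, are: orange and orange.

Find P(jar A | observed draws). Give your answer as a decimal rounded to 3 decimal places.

0.457

Compute the likelihood of the observed sequence for each case: P(data | jar A) = (3/4)(3/4) = 0.5625; P(data | jar B) = (9/11)(9/11) = 0.66942.
The prior-weighted likelihoods are 1/2 · 0.5625 = 0.28125, 1/2 · 0.66942 = 0.33471; summing to 0.61596.
Therefore the posterior P(jar A | data) = (0.28125) / (0.61596) = 0.4566.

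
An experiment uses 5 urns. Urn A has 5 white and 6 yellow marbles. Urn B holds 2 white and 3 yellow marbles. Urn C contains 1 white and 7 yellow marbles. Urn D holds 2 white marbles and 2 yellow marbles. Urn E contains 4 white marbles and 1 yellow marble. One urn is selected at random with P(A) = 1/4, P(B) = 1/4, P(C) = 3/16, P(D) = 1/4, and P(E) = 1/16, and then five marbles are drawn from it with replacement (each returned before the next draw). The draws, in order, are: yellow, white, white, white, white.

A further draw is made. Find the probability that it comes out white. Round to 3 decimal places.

Compute the likelihood of the observed sequence for each case: P(data | urn A) = (6/11)(5/11)(5/11)(5/11)(5/11) = 0.023285; P(data | urn B) = (3/5)(2/5)(2/5)(2/5)(2/5) = 0.01536; P(data | urn C) = (7/8)(1/8)(1/8)(1/8)(1/8) = 0.00021362; P(data | urn D) = (2/4)(2/4)(2/4)(2/4)(2/4) = 0.03125; P(data | urn E) = (1/5)(4/5)(4/5)(4/5)(4/5) = 0.08192.
Multiplying each by its prior: 1/4 · 0.023285 = 0.0058211, 1/4 · 0.01536 = 0.00384, 3/16 · 0.00021362 = 4.0054e-05, 1/4 · 0.03125 = 0.0078125, 1/16 · 0.08192 = 0.00512; with total 0.022634.
Normalising, the posterior is P(urn A | data) = 0.25719, P(urn B | data) = 0.16966, P(urn C | data) = 0.0017697, P(urn D | data) = 0.34517, P(urn E | data) = 0.22621.
Averaging over the posterior, P(white next | data) = (5/11)(0.25719) + (2/5)(0.16966) + (1/8)(0.0017697) + (1/2)(0.34517) + (4/5)(0.22621) = 0.53854.

0.539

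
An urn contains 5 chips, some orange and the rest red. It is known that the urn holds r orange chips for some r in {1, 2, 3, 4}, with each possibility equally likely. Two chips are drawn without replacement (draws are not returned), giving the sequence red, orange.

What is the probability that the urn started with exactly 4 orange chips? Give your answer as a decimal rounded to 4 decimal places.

For each hypothesis, P(data | H) works out to: P(data | r = 1) = (4/5)(1/4) = 1/5; P(data | r = 2) = (3/5)(2/4) = 3/10; P(data | r = 3) = (2/5)(3/4) = 3/10; P(data | r = 4) = (1/5)(4/4) = 1/5.
Weighting by the prior gives 1/4 · 1/5 = 1/20, 1/4 · 3/10 = 3/40, 1/4 · 3/10 = 3/40, 1/4 · 1/5 = 1/20; with total 1/4.
So P(r = 4 | data) = (1/20) / (1/4) = 1/5.

0.2000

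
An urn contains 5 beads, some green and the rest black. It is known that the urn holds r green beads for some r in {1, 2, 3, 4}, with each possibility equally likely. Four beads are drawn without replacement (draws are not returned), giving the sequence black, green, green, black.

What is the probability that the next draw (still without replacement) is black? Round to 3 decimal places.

For each hypothesis, P(data | H) works out to: P(data | r = 1) = (4/5)(1/4)(0/3) = 0; P(data | r = 2) = (3/5)(2/4)(1/3)(2/2) = 1/10; P(data | r = 3) = (2/5)(3/4)(2/3)(1/2) = 1/10; P(data | r = 4) = (1/5)(4/4)(3/3)(0/2) = 0.
Weighting by the prior gives 1/4 · 0 = 0, 1/4 · 1/10 = 1/40, 1/4 · 1/10 = 1/40, 1/4 · 0 = 0; summing to 1/20.
The posterior is then P(r = 1 | data) = 0, P(r = 2 | data) = 1/2, P(r = 3 | data) = 1/2, P(r = 4 | data) = 0.
The predictive probability is P(black next | data) = (1)(1/2) + (0)(1/2) = 1/2.

0.500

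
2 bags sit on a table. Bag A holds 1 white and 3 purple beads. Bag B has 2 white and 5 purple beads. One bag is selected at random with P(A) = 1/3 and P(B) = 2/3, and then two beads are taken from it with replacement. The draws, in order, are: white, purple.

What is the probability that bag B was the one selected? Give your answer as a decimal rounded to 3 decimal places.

0.685

Under each hypothesis, the probability of the observed sequence is: P(data | bag A) = (1/4)(3/4) = 0.1875; P(data | bag B) = (2/7)(5/7) = 0.20408.
Weighting by the prior gives 1/3 · 0.1875 = 0.0625, 2/3 · 0.20408 = 0.13605; with total 0.19855.
Therefore the posterior P(bag B | data) = (0.13605) / (0.19855) = 0.68522.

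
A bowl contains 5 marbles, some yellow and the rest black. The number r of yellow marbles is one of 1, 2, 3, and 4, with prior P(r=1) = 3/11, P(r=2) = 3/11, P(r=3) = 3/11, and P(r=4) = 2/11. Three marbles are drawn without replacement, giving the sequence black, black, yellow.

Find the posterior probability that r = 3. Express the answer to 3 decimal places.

The likelihood of the observed sequence under each hypothesis: P(data | r = 1) = (4/5)(3/4)(1/3) = 1/5; P(data | r = 2) = (3/5)(2/4)(2/3) = 1/5; P(data | r = 3) = (2/5)(1/4)(3/3) = 1/10; P(data | r = 4) = (1/5)(0/4) = 0.
The prior-weighted likelihoods are 3/11 · 1/5 = 3/55, 3/11 · 1/5 = 3/55, 3/11 · 1/10 = 3/110, 2/11 · 0 = 0; with total 3/22.
Therefore the posterior P(r = 3 | data) = (3/110) / (3/22) = 1/5.

0.200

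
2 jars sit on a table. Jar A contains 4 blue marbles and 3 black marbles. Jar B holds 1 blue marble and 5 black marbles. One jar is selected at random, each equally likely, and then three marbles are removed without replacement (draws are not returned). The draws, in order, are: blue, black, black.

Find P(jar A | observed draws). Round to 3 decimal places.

0.407

For each hypothesis, P(data | H) works out to: P(data | jar A) = (4/7)(3/6)(2/5) = 4/35; P(data | jar B) = (1/6)(5/5)(4/4) = 1/6.
Multiplying each by its prior: 1/2 · 4/35 = 2/35, 1/2 · 1/6 = 1/12; these sum to 59/420.
By Bayes' rule, P(jar A | data) = (2/35) / (59/420) = 24/59.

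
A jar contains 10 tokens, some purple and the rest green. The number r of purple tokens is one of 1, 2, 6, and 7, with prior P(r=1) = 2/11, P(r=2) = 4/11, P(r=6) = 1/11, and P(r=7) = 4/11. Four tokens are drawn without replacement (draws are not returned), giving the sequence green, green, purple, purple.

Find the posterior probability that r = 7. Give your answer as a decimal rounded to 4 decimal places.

Under each hypothesis, the probability of the observed sequence is: P(data | r = 1) = (9/10)(8/9)(1/8)(0/7) = 0; P(data | r = 2) = (8/10)(7/9)(2/8)(1/7) = 0.022222; P(data | r = 6) = (4/10)(3/9)(6/8)(5/7) = 0.071429; P(data | r = 7) = (3/10)(2/9)(7/8)(6/7) = 0.05.
The prior-weighted likelihoods are 2/11 · 0 = 0, 4/11 · 0.022222 = 0.0080808, 1/11 · 0.071429 = 0.0064935, 4/11 · 0.05 = 0.018182; these sum to 0.032756.
Hence P(r = 7 | data) = (0.018182) / (0.032756) = 0.55507.

0.5551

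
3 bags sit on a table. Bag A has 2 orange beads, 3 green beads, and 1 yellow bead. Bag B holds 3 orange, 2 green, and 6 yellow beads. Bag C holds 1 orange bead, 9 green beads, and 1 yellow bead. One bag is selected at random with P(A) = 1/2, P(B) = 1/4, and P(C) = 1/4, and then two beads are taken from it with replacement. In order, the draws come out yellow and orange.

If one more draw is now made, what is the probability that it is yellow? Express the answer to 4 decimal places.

For each hypothesis, P(data | H) works out to: P(data | bag A) = (1/6)(2/6) = 0.055556; P(data | bag B) = (6/11)(3/11) = 0.14876; P(data | bag C) = (1/11)(1/11) = 0.0082645.
Multiplying each by its prior: 1/2 · 0.055556 = 0.027778, 1/4 · 0.14876 = 0.03719, 1/4 · 0.0082645 = 0.0020661; these sum to 0.067034.
Normalising, the posterior is P(bag A | data) = 0.41438, P(bag B | data) = 0.55479, P(bag C | data) = 0.030822.
So P(yellow next | data) = Σ P(yellow next | H) P(H | data) = (1/6)(0.41438) + (6/11)(0.55479) + (1/11)(0.030822) = 0.37448.

0.3745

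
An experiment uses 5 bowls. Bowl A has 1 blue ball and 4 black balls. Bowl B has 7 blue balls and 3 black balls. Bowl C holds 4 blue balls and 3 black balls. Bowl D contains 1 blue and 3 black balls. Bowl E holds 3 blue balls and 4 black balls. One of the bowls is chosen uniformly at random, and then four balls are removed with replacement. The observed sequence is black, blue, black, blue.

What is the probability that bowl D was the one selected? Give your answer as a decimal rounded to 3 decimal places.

0.156

For each hypothesis, P(data | H) works out to: P(data | bowl A) = (4/5)(1/5)(4/5)(1/5) = 0.0256; P(data | bowl B) = (3/10)(7/10)(3/10)(7/10) = 0.0441; P(data | bowl C) = (3/7)(4/7)(3/7)(4/7) = 0.059975; P(data | bowl D) = (3/4)(1/4)(3/4)(1/4) = 0.035156; P(data | bowl E) = (4/7)(3/7)(4/7)(3/7) = 0.059975.
The prior-weighted likelihoods are 1/5 · 0.0256 = 0.00512, 1/5 · 0.0441 = 0.00882, 1/5 · 0.059975 = 0.011995, 1/5 · 0.035156 = 0.0070313, 1/5 · 0.059975 = 0.011995; summing to 0.044961.
By Bayes' rule, P(bowl D | data) = (0.0070313) / (0.044961) = 0.15638.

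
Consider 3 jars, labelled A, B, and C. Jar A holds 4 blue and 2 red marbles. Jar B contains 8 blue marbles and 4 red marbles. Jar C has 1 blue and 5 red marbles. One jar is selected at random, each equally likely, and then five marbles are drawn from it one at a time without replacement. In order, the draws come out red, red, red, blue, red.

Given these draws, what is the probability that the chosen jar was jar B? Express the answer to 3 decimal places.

For each hypothesis, P(data | H) works out to: P(data | jar A) = (2/6)(1/5)(0/4) = 0; P(data | jar B) = (4/12)(3/11)(2/10)(8/9)(1/8) = 0.0020202; P(data | jar C) = (5/6)(4/5)(3/4)(1/3)(2/2) = 0.16667.
Multiplying each by its prior: 1/3 · 0 = 0, 1/3 · 0.0020202 = 0.0006734, 1/3 · 0.16667 = 0.055556; with total 0.056229.
So P(jar B | data) = (0.0006734) / (0.056229) = 0.011976.

0.012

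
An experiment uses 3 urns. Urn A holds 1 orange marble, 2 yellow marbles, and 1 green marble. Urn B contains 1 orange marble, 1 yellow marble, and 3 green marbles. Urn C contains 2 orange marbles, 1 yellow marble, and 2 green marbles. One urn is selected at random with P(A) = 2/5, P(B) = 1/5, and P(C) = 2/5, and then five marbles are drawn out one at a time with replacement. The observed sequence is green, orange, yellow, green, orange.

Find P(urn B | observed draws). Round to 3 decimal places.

0.169

Under each hypothesis, the probability of the observed sequence is: P(data | urn A) = (1/4)(1/4)(2/4)(1/4)(1/4) = 0.0019531; P(data | urn B) = (3/5)(1/5)(1/5)(3/5)(1/5) = 0.00288; P(data | urn C) = (2/5)(2/5)(1/5)(2/5)(2/5) = 0.00512.
Multiplying each by its prior: 2/5 · 0.0019531 = 0.00078125, 1/5 · 0.00288 = 0.000576, 2/5 · 0.00512 = 0.002048; with total 0.0034052.
By Bayes' rule, P(urn B | data) = (0.000576) / (0.0034052) = 0.16915.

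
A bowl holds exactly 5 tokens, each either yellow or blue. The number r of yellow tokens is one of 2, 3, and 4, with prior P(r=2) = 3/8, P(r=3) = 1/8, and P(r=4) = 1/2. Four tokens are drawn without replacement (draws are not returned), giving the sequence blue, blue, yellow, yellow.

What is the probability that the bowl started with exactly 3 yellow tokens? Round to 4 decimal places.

0.2500

Under each hypothesis, the probability of the observed sequence is: P(data | r = 2) = (3/5)(2/4)(2/3)(1/2) = 1/10; P(data | r = 3) = (2/5)(1/4)(3/3)(2/2) = 1/10; P(data | r = 4) = (1/5)(0/4) = 0.
Multiplying each by its prior: 3/8 · 1/10 = 3/80, 1/8 · 1/10 = 1/80, 1/2 · 0 = 0; with total 1/20.
By Bayes' rule, P(r = 3 | data) = (1/80) / (1/20) = 1/4.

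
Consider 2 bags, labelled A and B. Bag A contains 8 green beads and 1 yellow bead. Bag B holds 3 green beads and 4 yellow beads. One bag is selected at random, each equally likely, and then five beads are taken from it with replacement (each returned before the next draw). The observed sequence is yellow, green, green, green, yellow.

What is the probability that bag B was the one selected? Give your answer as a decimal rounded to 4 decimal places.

0.7478

For each hypothesis, P(data | H) works out to: P(data | bag A) = (1/9)(8/9)(8/9)(8/9)(1/9) = 0.0086708; P(data | bag B) = (4/7)(3/7)(3/7)(3/7)(4/7) = 0.025704.
Multiplying each by its prior: 1/2 · 0.0086708 = 0.0043354, 1/2 · 0.025704 = 0.012852; with total 0.017187.
Hence P(bag B | data) = (0.012852) / (0.017187) = 0.74775.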